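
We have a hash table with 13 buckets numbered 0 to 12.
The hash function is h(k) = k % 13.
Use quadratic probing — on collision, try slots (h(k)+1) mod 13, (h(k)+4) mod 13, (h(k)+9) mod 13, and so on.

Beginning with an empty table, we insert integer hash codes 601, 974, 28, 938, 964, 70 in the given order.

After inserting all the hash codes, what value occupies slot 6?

Insert 601: h=3, slot 3 empty => index 3.
Insert 974: h=12, slot 12 empty => index 12.
Insert 28: h=2, slot 2 empty => index 2.
Insert 938: h=2, slots 2,3 occupied => index 6.
Insert 964: h=2, slots 2,3,6 occupied => index 11.
Insert 70: h=5, slot 5 empty => index 5.
Table: [-, -, 28, 601, -, 70, 938, -, -, -, -, 964, 974]

938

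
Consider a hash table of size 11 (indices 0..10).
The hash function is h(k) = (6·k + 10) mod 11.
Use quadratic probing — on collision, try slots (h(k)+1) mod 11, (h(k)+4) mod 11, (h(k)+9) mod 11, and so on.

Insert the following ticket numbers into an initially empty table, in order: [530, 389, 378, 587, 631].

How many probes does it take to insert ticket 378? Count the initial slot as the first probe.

2

530: h=0 => slot 0
389: h=1 => slot 1
378: h=1, probe 1,2 => slot 2
587: h=1, probe 1,2,5 => slot 5
631: h=1, probe 1,2,5,10 => slot 10
Table: [530, 389, 378, ., ., 587, ., ., ., ., 631]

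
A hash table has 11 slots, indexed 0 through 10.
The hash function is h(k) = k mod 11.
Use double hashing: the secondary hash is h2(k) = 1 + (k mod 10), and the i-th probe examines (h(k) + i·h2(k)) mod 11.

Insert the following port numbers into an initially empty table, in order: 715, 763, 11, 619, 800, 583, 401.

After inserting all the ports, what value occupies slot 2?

715: h=0 => slot 0
763: h=4 => slot 4
11: h=0, h2=2, probe 0,2 => slot 2
619: h=3 => slot 3
800: h=8 => slot 8
583: h=0, h2=4, probe 0,4,8,1 => slot 1
401: h=5 => slot 5
Table: [715, 583, 11, 619, 763, 401, ., ., 800, ., .]

11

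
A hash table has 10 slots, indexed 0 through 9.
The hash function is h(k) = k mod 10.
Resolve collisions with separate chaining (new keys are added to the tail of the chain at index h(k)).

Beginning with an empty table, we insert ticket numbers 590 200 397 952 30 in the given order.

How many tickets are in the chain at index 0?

590 -> bucket 0
200 -> bucket 0 (collision)
397 -> bucket 7
952 -> bucket 2
30 -> bucket 0 (collision)
Final buckets:
0: 590 -> 200 -> 30
1: ∅
2: 952
3: ∅
4: ∅
5: ∅
6: ∅
7: 397
8: ∅
9: ∅

3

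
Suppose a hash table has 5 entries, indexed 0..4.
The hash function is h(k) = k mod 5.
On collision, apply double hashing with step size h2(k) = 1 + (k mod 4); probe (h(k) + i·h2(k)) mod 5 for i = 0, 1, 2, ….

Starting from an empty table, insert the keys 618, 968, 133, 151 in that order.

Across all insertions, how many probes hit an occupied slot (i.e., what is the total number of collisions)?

618: h=3 → slot 3
968: h=3, h2=1, probe 3,4 → slot 4
133: h=3, h2=2, probe 3,0 → slot 0
151: h=1 → slot 1
Table: [133, 151, —, 618, 968]

2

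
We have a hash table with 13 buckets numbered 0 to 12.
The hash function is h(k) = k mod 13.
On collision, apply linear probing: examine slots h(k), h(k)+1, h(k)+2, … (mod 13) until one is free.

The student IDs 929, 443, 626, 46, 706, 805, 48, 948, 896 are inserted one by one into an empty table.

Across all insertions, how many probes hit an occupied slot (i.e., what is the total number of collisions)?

929 hashes to 6; slot 6 is free → place at 6.
443 hashes to 1; slot 1 is free → place at 1.
626 hashes to 2; slot 2 is free → place at 2.
46 hashes to 7; slot 7 is free → place at 7.
706 hashes to 4; slot 4 is free → place at 4.
805 hashes to 12; slot 12 is free → place at 12.
48 hashes to 9; slot 9 is free → place at 9.
948 hashes to 12; 12 taken → place at 0.
896 hashes to 12; 12,0,1,2 taken → place at 3.
Table: [948, 443, 626, 896, 706, ., 929, 46, ., 48, ., ., 805]

5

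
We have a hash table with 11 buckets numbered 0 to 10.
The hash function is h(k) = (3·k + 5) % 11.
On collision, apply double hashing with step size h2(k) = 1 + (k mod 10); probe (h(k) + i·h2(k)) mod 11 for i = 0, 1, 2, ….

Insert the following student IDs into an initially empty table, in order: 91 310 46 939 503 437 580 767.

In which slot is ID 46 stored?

91 hashes to 3; slot 3 is free -> place at 3.
310 hashes to 0; slot 0 is free -> place at 0.
46 hashes to 0, h2=7; 0 taken -> place at 7.
939 hashes to 6; slot 6 is free -> place at 6.
503 hashes to 7, h2=4; 7,0 taken -> place at 4.
437 hashes to 7, h2=8; 7,4 taken -> place at 1.
580 hashes to 7, h2=1; 7 taken -> place at 8.
767 hashes to 7, h2=8; 7,4,1 taken -> place at 9.
Table: [310, 437, ., 91, 503, ., 939, 46, 580, 767, .]

7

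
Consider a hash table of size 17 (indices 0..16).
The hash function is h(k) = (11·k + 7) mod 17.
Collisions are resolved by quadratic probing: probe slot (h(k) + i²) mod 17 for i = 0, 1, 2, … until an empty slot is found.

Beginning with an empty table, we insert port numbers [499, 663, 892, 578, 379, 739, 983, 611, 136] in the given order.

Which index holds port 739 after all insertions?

499: h=5 => slot 5
663: h=7 => slot 7
892: h=10 => slot 10
578: h=7, probe 7,8 => slot 8
379: h=11 => slot 11
739: h=10, probe 10,11,14 => slot 14
983: h=8, probe 8,9 => slot 9
611: h=13 => slot 13
136: h=7, probe 7,8,11,16 => slot 16
Table: [-, -, -, -, -, 499, -, 663, 578, 983, 892, 379, -, 611, 739, -, 136]

14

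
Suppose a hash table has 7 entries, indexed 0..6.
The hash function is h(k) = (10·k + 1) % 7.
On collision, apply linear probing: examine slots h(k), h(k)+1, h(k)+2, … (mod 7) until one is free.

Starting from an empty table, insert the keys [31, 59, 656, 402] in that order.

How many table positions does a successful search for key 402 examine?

31: h=3 -> slot 3
59: h=3, probe 3,4 -> slot 4
656: h=2 -> slot 2
402: h=3, probe 3,4,5 -> slot 5
Table: [_, _, 656, 31, 59, 402, _]
Lookup 402: h=3, probe 3,4,5 → found at 5.

3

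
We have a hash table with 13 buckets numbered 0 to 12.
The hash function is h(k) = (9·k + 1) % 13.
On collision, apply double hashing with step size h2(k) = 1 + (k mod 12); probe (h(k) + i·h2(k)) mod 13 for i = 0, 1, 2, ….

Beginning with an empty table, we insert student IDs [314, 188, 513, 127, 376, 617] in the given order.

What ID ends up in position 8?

127

314: h=6 → slot 6
188: h=3 → slot 3
513: h=3, h2=10, probe 3,0 → slot 0
127: h=0, h2=8, probe 0,8 → slot 8
376: h=5 → slot 5
617: h=3, h2=6, probe 3,9 → slot 9
Table: [513, _, _, 188, _, 376, 314, _, 127, 617, _, _, _]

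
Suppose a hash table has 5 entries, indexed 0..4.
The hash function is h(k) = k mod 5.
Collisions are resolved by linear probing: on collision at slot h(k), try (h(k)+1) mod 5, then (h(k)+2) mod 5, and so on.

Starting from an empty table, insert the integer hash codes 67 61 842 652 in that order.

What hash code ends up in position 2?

67

Insert 67: h=2, slot 2 empty => index 2.
Insert 61: h=1, slot 1 empty => index 1.
Insert 842: h=2, slot 2 occupied => index 3.
Insert 652: h=2, slots 2,3 occupied => index 4.
Table: [—, 61, 67, 842, 652]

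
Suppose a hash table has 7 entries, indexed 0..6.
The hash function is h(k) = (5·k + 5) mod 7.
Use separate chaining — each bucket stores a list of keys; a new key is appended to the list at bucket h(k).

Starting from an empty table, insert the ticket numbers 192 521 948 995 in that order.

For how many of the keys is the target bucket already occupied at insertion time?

192 → bucket 6
521 → bucket 6 (collision)
948 → bucket 6 (collision)
995 → bucket 3
Final buckets:
0: ∅
1: ∅
2: ∅
3: 995
4: ∅
5: ∅
6: 192 -> 521 -> 948

2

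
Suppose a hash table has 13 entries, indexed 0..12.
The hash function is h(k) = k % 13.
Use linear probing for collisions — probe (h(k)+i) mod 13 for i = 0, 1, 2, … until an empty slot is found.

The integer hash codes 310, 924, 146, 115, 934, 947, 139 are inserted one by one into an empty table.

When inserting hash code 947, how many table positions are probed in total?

5

310 hashes to 11; slot 11 is free -> place at 11.
924 hashes to 1; slot 1 is free -> place at 1.
146 hashes to 3; slot 3 is free -> place at 3.
115 hashes to 11; 11 taken -> place at 12.
934 hashes to 11; 11,12 taken -> place at 0.
947 hashes to 11; 11,12,0,1 taken -> place at 2.
139 hashes to 9; slot 9 is free -> place at 9.
Table: [934, 924, 947, 146, —, —, —, —, —, 139, —, 310, 115]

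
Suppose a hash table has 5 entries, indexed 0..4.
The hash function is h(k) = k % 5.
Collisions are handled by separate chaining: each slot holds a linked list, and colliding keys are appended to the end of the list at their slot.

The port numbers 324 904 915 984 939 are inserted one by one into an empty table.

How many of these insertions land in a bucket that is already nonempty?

324 → bucket 4
904 → bucket 4 (collision)
915 → bucket 0
984 → bucket 4 (collision)
939 → bucket 4 (collision)
Final buckets:
0: 915
1: .
2: .
3: .
4: 324 -> 904 -> 984 -> 939

3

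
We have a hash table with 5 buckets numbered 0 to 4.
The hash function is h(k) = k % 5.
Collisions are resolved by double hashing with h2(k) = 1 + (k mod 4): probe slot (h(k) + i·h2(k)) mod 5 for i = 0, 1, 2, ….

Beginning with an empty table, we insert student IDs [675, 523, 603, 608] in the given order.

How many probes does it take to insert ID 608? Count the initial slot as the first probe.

2

675: h=0 → slot 0
523: h=3 → slot 3
603: h=3, h2=4, probe 3,2 → slot 2
608: h=3, h2=1, probe 3,4 → slot 4
Table: [675, _, 603, 523, 608]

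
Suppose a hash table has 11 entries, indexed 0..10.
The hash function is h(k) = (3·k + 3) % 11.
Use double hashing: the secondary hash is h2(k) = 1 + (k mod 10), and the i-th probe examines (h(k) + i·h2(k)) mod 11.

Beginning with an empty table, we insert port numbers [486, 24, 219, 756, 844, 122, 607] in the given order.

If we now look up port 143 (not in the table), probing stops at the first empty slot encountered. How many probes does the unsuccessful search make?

2

486: h=9 → slot 9
24: h=9, h2=5, probe 9,3 → slot 3
219: h=0 → slot 0
756: h=5 → slot 5
844: h=5, h2=5, probe 5,10 → slot 10
122: h=6 → slot 6
607: h=9, h2=8, probe 9,6,3,0,8 → slot 8
Table: [219, ∅, ∅, 24, ∅, 756, 122, ∅, 607, 486, 844]
Lookup 143: h=3, h2=4, probe 3,7 → slot 7 empty, not found.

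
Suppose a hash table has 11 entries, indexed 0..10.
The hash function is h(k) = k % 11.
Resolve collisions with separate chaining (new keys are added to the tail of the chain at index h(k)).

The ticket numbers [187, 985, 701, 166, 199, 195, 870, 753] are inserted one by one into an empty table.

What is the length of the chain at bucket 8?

Insert 187: h=0, bucket 0 empty -> new chain.
Insert 985: h=6, bucket 6 empty -> new chain.
Insert 701: h=8, bucket 8 empty -> new chain.
Insert 166: h=1, bucket 1 empty -> new chain.
Insert 199: h=1, bucket 1 nonempty -> append to chain.
Insert 195: h=8, bucket 8 nonempty -> append to chain.
Insert 870: h=1, bucket 1 nonempty -> append to chain.
Insert 753: h=5, bucket 5 empty -> new chain.
Final buckets:
0: 187
1: 166 -> 199 -> 870
2: .
3: .
4: .
5: 753
6: 985
7: .
8: 701 -> 195
9: .
10: .

2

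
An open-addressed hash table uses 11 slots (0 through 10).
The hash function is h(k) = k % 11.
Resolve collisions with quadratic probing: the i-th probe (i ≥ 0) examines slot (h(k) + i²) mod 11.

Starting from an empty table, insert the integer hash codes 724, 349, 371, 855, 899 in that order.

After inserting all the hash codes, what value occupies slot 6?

855

724 hashes to 9; slot 9 is free → place at 9.
349 hashes to 8; slot 8 is free → place at 8.
371 hashes to 8; 8,9 taken → place at 1.
855 hashes to 8; 8,9,1 taken → place at 6.
899 hashes to 8; 8,9,1,6 taken → place at 2.
Table: [—, 371, 899, —, —, —, 855, —, 349, 724, —]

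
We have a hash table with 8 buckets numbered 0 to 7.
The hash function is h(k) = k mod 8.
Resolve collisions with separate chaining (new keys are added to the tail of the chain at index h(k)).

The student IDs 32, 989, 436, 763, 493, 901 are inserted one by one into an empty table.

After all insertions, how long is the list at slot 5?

32 -> bucket 0
989 -> bucket 5
436 -> bucket 4
763 -> bucket 3
493 -> bucket 5 (collision)
901 -> bucket 5 (collision)
Final buckets:
0: 32
1: -
2: -
3: 763
4: 436
5: 989 -> 493 -> 901
6: -
7: -

3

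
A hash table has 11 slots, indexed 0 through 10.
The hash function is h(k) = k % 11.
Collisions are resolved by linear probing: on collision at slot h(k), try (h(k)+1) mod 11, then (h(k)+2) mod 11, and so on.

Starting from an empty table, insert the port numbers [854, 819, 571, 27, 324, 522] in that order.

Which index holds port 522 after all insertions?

Insert 854: h=7, slot 7 empty => index 7.
Insert 819: h=5, slot 5 empty => index 5.
Insert 571: h=10, slot 10 empty => index 10.
Insert 27: h=5, slot 5 occupied => index 6.
Insert 324: h=5, slots 5,6,7 occupied => index 8.
Insert 522: h=5, slots 5,6,7,8 occupied => index 9.
Table: [_, _, _, _, _, 819, 27, 854, 324, 522, 571]

9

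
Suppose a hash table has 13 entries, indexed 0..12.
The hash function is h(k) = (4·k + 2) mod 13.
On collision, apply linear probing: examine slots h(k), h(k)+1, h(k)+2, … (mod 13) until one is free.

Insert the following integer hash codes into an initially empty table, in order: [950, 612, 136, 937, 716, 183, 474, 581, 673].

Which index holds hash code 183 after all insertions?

10

950 hashes to 6; slot 6 is free => place at 6.
612 hashes to 6; 6 taken => place at 7.
136 hashes to 0; slot 0 is free => place at 0.
937 hashes to 6; 6,7 taken => place at 8.
716 hashes to 6; 6,7,8 taken => place at 9.
183 hashes to 6; 6,7,8,9 taken => place at 10.
474 hashes to 0; 0 taken => place at 1.
581 hashes to 12; slot 12 is free => place at 12.
673 hashes to 3; slot 3 is free => place at 3.
Table: [136, 474, _, 673, _, _, 950, 612, 937, 716, 183, _, 581]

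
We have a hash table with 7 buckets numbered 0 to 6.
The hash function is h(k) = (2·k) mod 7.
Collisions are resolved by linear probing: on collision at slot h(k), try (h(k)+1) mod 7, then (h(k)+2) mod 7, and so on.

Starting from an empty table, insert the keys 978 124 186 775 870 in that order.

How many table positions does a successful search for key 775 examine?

3

978: h=3 => slot 3
124: h=3, probe 3,4 => slot 4
186: h=1 => slot 1
775: h=3, probe 3,4,5 => slot 5
870: h=4, probe 4,5,6 => slot 6
Table: [∅, 186, ∅, 978, 124, 775, 870]
Lookup 775: h=3, probe 3,4,5 → found at 5.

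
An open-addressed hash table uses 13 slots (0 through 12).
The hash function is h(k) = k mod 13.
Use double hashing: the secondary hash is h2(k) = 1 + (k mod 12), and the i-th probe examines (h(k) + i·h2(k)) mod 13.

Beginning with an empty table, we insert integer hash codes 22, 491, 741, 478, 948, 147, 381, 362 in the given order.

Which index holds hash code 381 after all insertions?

1

22: h=9 => slot 9
491: h=10 => slot 10
741: h=0 => slot 0
478: h=10, h2=11, probe 10,8 => slot 8
948: h=12 => slot 12
147: h=4 => slot 4
381: h=4, h2=10, probe 4,1 => slot 1
362: h=11 => slot 11
Table: [741, 381, _, _, 147, _, _, _, 478, 22, 491, 362, 948]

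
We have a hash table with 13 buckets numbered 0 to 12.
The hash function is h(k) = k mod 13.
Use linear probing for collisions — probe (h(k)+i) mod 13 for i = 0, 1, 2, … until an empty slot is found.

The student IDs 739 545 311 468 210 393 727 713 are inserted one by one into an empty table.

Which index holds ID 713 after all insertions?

5

739 hashes to 11; slot 11 is free → place at 11.
545 hashes to 12; slot 12 is free → place at 12.
311 hashes to 12; 12 taken → place at 0.
468 hashes to 0; 0 taken → place at 1.
210 hashes to 2; slot 2 is free → place at 2.
393 hashes to 3; slot 3 is free → place at 3.
727 hashes to 12; 12,0,1,2,3 taken → place at 4.
713 hashes to 11; 11,12,0,1,2,3,4 taken → place at 5.
Table: [311, 468, 210, 393, 727, 713, ., ., ., ., ., 739, 545]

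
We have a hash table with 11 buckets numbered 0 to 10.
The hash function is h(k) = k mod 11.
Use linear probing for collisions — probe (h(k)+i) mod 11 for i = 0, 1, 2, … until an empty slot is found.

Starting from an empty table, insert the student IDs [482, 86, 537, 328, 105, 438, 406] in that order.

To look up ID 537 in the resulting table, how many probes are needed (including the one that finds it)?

3

482 hashes to 9; slot 9 is free -> place at 9.
86 hashes to 9; 9 taken -> place at 10.
537 hashes to 9; 9,10 taken -> place at 0.
328 hashes to 9; 9,10,0 taken -> place at 1.
105 hashes to 6; slot 6 is free -> place at 6.
438 hashes to 9; 9,10,0,1 taken -> place at 2.
406 hashes to 10; 10,0,1,2 taken -> place at 3.
Table: [537, 328, 438, 406, ., ., 105, ., ., 482, 86]
Lookup 537: h=9, probe 9,10,0 → found at 0.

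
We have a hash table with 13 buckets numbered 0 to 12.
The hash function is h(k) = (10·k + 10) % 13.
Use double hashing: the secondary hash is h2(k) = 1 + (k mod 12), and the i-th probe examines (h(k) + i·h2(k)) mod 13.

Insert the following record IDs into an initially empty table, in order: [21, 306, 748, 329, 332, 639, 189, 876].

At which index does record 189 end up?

21 hashes to 12; slot 12 is free -> place at 12.
306 hashes to 2; slot 2 is free -> place at 2.
748 hashes to 2, h2=5; 2 taken -> place at 7.
329 hashes to 11; slot 11 is free -> place at 11.
332 hashes to 2, h2=9; 2,11,7 taken -> place at 3.
639 hashes to 4; slot 4 is free -> place at 4.
189 hashes to 2, h2=10; 2,12 taken -> place at 9.
876 hashes to 8; slot 8 is free -> place at 8.
Table: [., ., 306, 332, 639, ., ., 748, 876, 189, ., 329, 21]

9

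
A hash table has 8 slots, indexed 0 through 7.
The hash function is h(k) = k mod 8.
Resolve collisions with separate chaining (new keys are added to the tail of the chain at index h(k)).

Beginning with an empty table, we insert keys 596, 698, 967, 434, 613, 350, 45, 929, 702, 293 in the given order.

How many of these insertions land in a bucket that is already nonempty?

596 -> bucket 4
698 -> bucket 2
967 -> bucket 7
434 -> bucket 2 (collision)
613 -> bucket 5
350 -> bucket 6
45 -> bucket 5 (collision)
929 -> bucket 1
702 -> bucket 6 (collision)
293 -> bucket 5 (collision)
Final buckets:
0: -
1: 929
2: 698 -> 434
3: -
4: 596
5: 613 -> 45 -> 293
6: 350 -> 702
7: 967

4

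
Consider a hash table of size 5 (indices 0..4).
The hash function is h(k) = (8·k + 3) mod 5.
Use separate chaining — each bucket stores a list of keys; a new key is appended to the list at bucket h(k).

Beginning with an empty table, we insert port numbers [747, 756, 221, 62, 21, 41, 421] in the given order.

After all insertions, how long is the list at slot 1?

747 → bucket 4
756 → bucket 1
221 → bucket 1 (collision)
62 → bucket 4 (collision)
21 → bucket 1 (collision)
41 → bucket 1 (collision)
421 → bucket 1 (collision)
Final buckets:
0: .
1: 756 -> 221 -> 21 -> 41 -> 421
2: .
3: .
4: 747 -> 62

5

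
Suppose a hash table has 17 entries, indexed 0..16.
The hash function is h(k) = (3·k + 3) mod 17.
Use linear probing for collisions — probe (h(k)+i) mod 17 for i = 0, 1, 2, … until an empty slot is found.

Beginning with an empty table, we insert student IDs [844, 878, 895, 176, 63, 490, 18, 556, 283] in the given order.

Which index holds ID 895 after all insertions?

844: h=2 → slot 2
878: h=2, probe 2,3 → slot 3
895: h=2, probe 2,3,4 → slot 4
176: h=4, probe 4,5 → slot 5
63: h=5, probe 5,6 → slot 6
490: h=11 → slot 11
18: h=6, probe 6,7 → slot 7
556: h=5, probe 5,6,7,8 → slot 8
283: h=2, probe 2,3,4,5,6,7,8,9 → slot 9
Table: [—, —, 844, 878, 895, 176, 63, 18, 556, 283, —, 490, —, —, —, —, —]

4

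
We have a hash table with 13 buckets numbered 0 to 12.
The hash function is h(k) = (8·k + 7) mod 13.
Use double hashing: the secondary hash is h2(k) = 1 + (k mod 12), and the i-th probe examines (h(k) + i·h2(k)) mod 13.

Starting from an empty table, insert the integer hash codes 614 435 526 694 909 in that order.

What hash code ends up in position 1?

526

Insert 614: h=5, slot 5 empty → index 5.
Insert 435: h=3, slot 3 empty → index 3.
Insert 526: h=3, h2=11, slot 3 occupied → index 1.
Insert 694: h=8, slot 8 empty → index 8.
Insert 909: h=12, slot 12 empty → index 12.
Table: [_, 526, _, 435, _, 614, _, _, 694, _, _, _, 909]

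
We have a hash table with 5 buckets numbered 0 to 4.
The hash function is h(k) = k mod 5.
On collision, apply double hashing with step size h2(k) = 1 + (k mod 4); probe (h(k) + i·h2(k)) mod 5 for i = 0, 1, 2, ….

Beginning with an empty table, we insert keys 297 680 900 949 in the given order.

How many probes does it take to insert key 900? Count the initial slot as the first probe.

2

Insert 297: h=2, slot 2 empty -> index 2.
Insert 680: h=0, slot 0 empty -> index 0.
Insert 900: h=0, h2=1, slot 0 occupied -> index 1.
Insert 949: h=4, slot 4 empty -> index 4.
Table: [680, 900, 297, ., 949]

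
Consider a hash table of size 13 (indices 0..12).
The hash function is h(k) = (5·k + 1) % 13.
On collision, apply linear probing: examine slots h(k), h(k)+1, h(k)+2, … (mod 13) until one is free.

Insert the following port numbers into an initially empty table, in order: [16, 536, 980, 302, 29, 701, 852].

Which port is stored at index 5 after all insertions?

302

16 hashes to 3; slot 3 is free → place at 3.
536 hashes to 3; 3 taken → place at 4.
980 hashes to 0; slot 0 is free → place at 0.
302 hashes to 3; 3,4 taken → place at 5.
29 hashes to 3; 3,4,5 taken → place at 6.
701 hashes to 9; slot 9 is free → place at 9.
852 hashes to 10; slot 10 is free → place at 10.
Table: [980, ∅, ∅, 16, 536, 302, 29, ∅, ∅, 701, 852, ∅, ∅]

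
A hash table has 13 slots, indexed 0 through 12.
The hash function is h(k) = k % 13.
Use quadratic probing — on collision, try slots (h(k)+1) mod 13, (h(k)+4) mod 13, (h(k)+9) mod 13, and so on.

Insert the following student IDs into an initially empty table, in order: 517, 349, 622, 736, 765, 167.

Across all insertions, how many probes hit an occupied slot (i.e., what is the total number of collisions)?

6

517: h=10 => slot 10
349: h=11 => slot 11
622: h=11, probe 11,12 => slot 12
736: h=8 => slot 8
765: h=11, probe 11,12,2 => slot 2
167: h=11, probe 11,12,2,7 => slot 7
Table: [_, _, 765, _, _, _, _, 167, 736, _, 517, 349, 622]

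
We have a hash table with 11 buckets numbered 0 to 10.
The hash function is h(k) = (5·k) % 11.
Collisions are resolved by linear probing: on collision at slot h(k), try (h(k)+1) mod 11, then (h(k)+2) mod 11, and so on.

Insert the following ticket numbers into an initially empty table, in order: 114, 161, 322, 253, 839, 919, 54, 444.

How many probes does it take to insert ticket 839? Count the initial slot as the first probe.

2

114: h=9 => slot 9
161: h=2 => slot 2
322: h=4 => slot 4
253: h=0 => slot 0
839: h=4, probe 4,5 => slot 5
919: h=8 => slot 8
54: h=6 => slot 6
444: h=9, probe 9,10 => slot 10
Table: [253, —, 161, —, 322, 839, 54, —, 919, 114, 444]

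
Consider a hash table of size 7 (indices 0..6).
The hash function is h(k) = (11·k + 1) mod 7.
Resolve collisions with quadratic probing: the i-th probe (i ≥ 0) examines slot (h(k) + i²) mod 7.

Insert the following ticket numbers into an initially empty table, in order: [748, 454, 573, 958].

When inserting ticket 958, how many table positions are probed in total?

4

748: h=4 → slot 4
454: h=4, probe 4,5 → slot 5
573: h=4, probe 4,5,1 → slot 1
958: h=4, probe 4,5,1,6 → slot 6
Table: [∅, 573, ∅, ∅, 748, 454, 958]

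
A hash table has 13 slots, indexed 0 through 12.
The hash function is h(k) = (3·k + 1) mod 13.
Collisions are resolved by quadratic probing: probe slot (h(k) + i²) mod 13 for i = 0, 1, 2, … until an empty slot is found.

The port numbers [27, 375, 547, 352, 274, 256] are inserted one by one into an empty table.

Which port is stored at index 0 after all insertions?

352

27: h=4 => slot 4
375: h=8 => slot 8
547: h=4, probe 4,5 => slot 5
352: h=4, probe 4,5,8,0 => slot 0
274: h=4, probe 4,5,8,0,7 => slot 7
256: h=2 => slot 2
Table: [352, ∅, 256, ∅, 27, 547, ∅, 274, 375, ∅, ∅, ∅, ∅]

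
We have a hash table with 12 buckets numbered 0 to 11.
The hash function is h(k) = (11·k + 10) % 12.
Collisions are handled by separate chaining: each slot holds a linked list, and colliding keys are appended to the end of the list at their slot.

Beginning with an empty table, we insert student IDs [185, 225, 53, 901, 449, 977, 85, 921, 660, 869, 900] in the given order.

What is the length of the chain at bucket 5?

Insert 185: h=5, bucket 5 empty -> new chain.
Insert 225: h=1, bucket 1 empty -> new chain.
Insert 53: h=5, bucket 5 nonempty -> append to chain.
Insert 901: h=9, bucket 9 empty -> new chain.
Insert 449: h=5, bucket 5 nonempty -> append to chain.
Insert 977: h=5, bucket 5 nonempty -> append to chain.
Insert 85: h=9, bucket 9 nonempty -> append to chain.
Insert 921: h=1, bucket 1 nonempty -> append to chain.
Insert 660: h=10, bucket 10 empty -> new chain.
Insert 869: h=5, bucket 5 nonempty -> append to chain.
Insert 900: h=10, bucket 10 nonempty -> append to chain.
Final buckets:
0: ∅
1: 225 -> 921
2: ∅
3: ∅
4: ∅
5: 185 -> 53 -> 449 -> 977 -> 869
6: ∅
7: ∅
8: ∅
9: 901 -> 85
10: 660 -> 900
11: ∅

5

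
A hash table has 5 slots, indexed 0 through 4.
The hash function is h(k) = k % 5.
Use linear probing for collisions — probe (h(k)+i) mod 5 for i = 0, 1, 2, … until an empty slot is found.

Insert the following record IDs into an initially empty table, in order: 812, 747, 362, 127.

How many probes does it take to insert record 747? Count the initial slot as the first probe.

2

812: h=2 => slot 2
747: h=2, probe 2,3 => slot 3
362: h=2, probe 2,3,4 => slot 4
127: h=2, probe 2,3,4,0 => slot 0
Table: [127, -, 812, 747, 362]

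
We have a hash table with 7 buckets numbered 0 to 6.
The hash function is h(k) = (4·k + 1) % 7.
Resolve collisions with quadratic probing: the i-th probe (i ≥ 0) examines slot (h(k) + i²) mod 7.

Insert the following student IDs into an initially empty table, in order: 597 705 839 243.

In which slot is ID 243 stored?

1

597: h=2 => slot 2
705: h=0 => slot 0
839: h=4 => slot 4
243: h=0, probe 0,1 => slot 1
Table: [705, 243, 597, ., 839, ., .]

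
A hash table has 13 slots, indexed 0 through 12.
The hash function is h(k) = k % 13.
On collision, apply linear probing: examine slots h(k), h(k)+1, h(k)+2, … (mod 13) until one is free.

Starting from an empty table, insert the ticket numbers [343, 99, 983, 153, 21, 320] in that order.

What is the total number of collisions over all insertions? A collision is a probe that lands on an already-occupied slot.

Insert 343: h=5, slot 5 empty => index 5.
Insert 99: h=8, slot 8 empty => index 8.
Insert 983: h=8, slot 8 occupied => index 9.
Insert 153: h=10, slot 10 empty => index 10.
Insert 21: h=8, slots 8,9,10 occupied => index 11.
Insert 320: h=8, slots 8,9,10,11 occupied => index 12.
Table: [., ., ., ., ., 343, ., ., 99, 983, 153, 21, 320]

8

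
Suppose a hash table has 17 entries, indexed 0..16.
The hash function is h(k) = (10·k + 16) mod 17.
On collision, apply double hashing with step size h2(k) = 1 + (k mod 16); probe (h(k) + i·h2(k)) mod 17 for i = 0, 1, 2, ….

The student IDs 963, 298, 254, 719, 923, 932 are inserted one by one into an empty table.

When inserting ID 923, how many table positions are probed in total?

2

963: h=7 -> slot 7
298: h=4 -> slot 4
254: h=6 -> slot 6
719: h=15 -> slot 15
923: h=15, h2=12, probe 15,10 -> slot 10
932: h=3 -> slot 3
Table: [∅, ∅, ∅, 932, 298, ∅, 254, 963, ∅, ∅, 923, ∅, ∅, ∅, ∅, 719, ∅]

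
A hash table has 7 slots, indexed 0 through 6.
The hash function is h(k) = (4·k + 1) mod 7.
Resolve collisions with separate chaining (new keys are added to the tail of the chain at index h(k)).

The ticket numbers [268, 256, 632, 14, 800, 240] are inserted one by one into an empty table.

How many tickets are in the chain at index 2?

4

Insert 268: h=2, bucket 2 empty -> new chain.
Insert 256: h=3, bucket 3 empty -> new chain.
Insert 632: h=2, bucket 2 nonempty -> append to chain.
Insert 14: h=1, bucket 1 empty -> new chain.
Insert 800: h=2, bucket 2 nonempty -> append to chain.
Insert 240: h=2, bucket 2 nonempty -> append to chain.
Final buckets:
0: -
1: 14
2: 268 -> 632 -> 800 -> 240
3: 256
4: -
5: -
6: -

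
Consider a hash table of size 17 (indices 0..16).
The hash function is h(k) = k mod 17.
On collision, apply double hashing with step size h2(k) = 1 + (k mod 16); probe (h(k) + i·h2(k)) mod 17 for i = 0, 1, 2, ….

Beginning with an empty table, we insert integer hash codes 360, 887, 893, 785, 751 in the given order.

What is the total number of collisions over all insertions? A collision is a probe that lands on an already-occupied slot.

3

360: h=3 -> slot 3
887: h=3, h2=8, probe 3,11 -> slot 11
893: h=9 -> slot 9
785: h=3, h2=2, probe 3,5 -> slot 5
751: h=3, h2=16, probe 3,2 -> slot 2
Table: [., ., 751, 360, ., 785, ., ., ., 893, ., 887, ., ., ., ., .]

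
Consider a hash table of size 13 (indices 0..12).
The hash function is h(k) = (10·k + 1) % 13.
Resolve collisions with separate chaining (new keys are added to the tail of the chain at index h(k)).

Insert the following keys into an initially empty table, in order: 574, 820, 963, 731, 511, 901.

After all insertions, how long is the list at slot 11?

2

Insert 574: h=8, bucket 8 empty -> new chain.
Insert 820: h=11, bucket 11 empty -> new chain.
Insert 963: h=11, bucket 11 nonempty -> append to chain.
Insert 731: h=5, bucket 5 empty -> new chain.
Insert 511: h=2, bucket 2 empty -> new chain.
Insert 901: h=2, bucket 2 nonempty -> append to chain.
Final buckets:
0: —
1: —
2: 511 -> 901
3: —
4: —
5: 731
6: —
7: —
8: 574
9: —
10: —
11: 820 -> 963
12: —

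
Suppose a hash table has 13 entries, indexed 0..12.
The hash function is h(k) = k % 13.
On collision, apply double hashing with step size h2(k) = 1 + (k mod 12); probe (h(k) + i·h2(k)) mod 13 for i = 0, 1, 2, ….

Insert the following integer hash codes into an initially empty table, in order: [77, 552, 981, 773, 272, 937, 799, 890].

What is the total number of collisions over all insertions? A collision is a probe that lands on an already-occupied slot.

9

77: h=12 => slot 12
552: h=6 => slot 6
981: h=6, h2=10, probe 6,3 => slot 3
773: h=6, h2=6, probe 6,12,5 => slot 5
272: h=12, h2=9, probe 12,8 => slot 8
937: h=1 => slot 1
799: h=6, h2=8, probe 6,1,9 => slot 9
890: h=6, h2=3, probe 6,9,12,2 => slot 2
Table: [-, 937, 890, 981, -, 773, 552, -, 272, 799, -, -, 77]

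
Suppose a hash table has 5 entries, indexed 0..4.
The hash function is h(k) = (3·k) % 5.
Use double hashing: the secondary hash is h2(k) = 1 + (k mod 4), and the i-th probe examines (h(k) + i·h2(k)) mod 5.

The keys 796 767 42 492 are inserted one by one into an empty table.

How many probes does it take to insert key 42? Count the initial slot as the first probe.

2

796: h=3 => slot 3
767: h=1 => slot 1
42: h=1, h2=3, probe 1,4 => slot 4
492: h=1, h2=1, probe 1,2 => slot 2
Table: [—, 767, 492, 796, 42]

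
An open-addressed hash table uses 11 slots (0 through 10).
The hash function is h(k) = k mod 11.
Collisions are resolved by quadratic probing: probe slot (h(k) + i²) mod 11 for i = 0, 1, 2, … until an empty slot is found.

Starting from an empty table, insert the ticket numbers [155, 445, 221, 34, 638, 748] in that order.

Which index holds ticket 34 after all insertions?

Insert 155: h=1, slot 1 empty -> index 1.
Insert 445: h=5, slot 5 empty -> index 5.
Insert 221: h=1, slot 1 occupied -> index 2.
Insert 34: h=1, slots 1,2,5 occupied -> index 10.
Insert 638: h=0, slot 0 empty -> index 0.
Insert 748: h=0, slots 0,1 occupied -> index 4.
Table: [638, 155, 221, -, 748, 445, -, -, -, -, 34]

10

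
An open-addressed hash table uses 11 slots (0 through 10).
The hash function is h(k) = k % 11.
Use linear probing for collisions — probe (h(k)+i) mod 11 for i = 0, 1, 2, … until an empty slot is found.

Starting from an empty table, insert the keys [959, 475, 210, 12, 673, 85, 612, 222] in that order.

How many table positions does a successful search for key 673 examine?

4

Insert 959: h=2, slot 2 empty -> index 2.
Insert 475: h=2, slot 2 occupied -> index 3.
Insert 210: h=1, slot 1 empty -> index 1.
Insert 12: h=1, slots 1,2,3 occupied -> index 4.
Insert 673: h=2, slots 2,3,4 occupied -> index 5.
Insert 85: h=8, slot 8 empty -> index 8.
Insert 612: h=7, slot 7 empty -> index 7.
Insert 222: h=2, slots 2,3,4,5 occupied -> index 6.
Table: [—, 210, 959, 475, 12, 673, 222, 612, 85, —, —]
Lookup 673: h=2, probe 2,3,4,5 → found at 5.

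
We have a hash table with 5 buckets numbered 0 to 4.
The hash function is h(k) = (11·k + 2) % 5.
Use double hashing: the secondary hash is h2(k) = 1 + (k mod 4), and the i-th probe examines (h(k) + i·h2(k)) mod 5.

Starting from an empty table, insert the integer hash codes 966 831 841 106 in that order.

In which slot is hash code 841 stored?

0

966 hashes to 3; slot 3 is free => place at 3.
831 hashes to 3, h2=4; 3 taken => place at 2.
841 hashes to 3, h2=2; 3 taken => place at 0.
106 hashes to 3, h2=3; 3 taken => place at 1.
Table: [841, 106, 831, 966, -]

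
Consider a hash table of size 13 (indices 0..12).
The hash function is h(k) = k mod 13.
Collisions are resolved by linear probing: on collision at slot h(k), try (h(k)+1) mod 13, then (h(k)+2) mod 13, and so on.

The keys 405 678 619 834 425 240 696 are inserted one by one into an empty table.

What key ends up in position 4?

834

405: h=2 -> slot 2
678: h=2, probe 2,3 -> slot 3
619: h=8 -> slot 8
834: h=2, probe 2,3,4 -> slot 4
425: h=9 -> slot 9
240: h=6 -> slot 6
696: h=7 -> slot 7
Table: [—, —, 405, 678, 834, —, 240, 696, 619, 425, —, —, —]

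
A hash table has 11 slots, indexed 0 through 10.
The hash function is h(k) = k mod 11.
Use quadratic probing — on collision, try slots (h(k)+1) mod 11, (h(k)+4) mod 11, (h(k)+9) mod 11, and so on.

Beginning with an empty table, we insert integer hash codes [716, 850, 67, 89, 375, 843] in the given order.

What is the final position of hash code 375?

10

716 hashes to 1; slot 1 is free → place at 1.
850 hashes to 3; slot 3 is free → place at 3.
67 hashes to 1; 1 taken → place at 2.
89 hashes to 1; 1,2 taken → place at 5.
375 hashes to 1; 1,2,5 taken → place at 10.
843 hashes to 7; slot 7 is free → place at 7.
Table: [—, 716, 67, 850, —, 89, —, 843, —, —, 375]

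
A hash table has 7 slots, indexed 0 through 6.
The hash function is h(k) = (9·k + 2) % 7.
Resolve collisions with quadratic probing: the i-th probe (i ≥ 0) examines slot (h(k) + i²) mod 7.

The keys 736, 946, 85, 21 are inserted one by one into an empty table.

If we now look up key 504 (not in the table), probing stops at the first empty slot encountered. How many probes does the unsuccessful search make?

2

736: h=4 => slot 4
946: h=4, probe 4,5 => slot 5
85: h=4, probe 4,5,1 => slot 1
21: h=2 => slot 2
Table: [_, 85, 21, _, 736, 946, _]
Lookup 504: h=2, probe 2,3 → slot 3 empty, not found.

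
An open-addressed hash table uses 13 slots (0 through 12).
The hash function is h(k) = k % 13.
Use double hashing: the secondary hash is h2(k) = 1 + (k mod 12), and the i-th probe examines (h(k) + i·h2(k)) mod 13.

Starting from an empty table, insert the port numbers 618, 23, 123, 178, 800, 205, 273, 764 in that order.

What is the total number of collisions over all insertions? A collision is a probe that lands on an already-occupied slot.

618: h=7 → slot 7
23: h=10 → slot 10
123: h=6 → slot 6
178: h=9 → slot 9
800: h=7, h2=9, probe 7,3 → slot 3
205: h=10, h2=2, probe 10,12 → slot 12
273: h=0 → slot 0
764: h=10, h2=9, probe 10,6,2 → slot 2
Table: [273, —, 764, 800, —, —, 123, 618, —, 178, 23, —, 205]

4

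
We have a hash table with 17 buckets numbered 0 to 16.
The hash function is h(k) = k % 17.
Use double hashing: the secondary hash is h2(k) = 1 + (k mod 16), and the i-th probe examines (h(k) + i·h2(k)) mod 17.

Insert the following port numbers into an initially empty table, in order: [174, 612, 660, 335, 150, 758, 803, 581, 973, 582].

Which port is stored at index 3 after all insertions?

581

174: h=4 → slot 4
612: h=0 → slot 0
660: h=14 → slot 14
335: h=12 → slot 12
150: h=14, h2=7, probe 14,4,11 → slot 11
758: h=10 → slot 10
803: h=4, h2=4, probe 4,8 → slot 8
581: h=3 → slot 3
973: h=4, h2=14, probe 4,1 → slot 1
582: h=4, h2=7, probe 4,11,1,8,15 → slot 15
Table: [612, 973, ∅, 581, 174, ∅, ∅, ∅, 803, ∅, 758, 150, 335, ∅, 660, 582, ∅]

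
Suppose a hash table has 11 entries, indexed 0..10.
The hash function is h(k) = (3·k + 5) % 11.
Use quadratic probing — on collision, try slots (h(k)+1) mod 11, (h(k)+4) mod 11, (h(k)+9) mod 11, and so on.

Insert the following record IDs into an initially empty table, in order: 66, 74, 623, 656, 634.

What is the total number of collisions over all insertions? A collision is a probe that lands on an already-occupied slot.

66: h=5 => slot 5
74: h=7 => slot 7
623: h=4 => slot 4
656: h=4, probe 4,5,8 => slot 8
634: h=4, probe 4,5,8,2 => slot 2
Table: [., ., 634, ., 623, 66, ., 74, 656, ., .]

5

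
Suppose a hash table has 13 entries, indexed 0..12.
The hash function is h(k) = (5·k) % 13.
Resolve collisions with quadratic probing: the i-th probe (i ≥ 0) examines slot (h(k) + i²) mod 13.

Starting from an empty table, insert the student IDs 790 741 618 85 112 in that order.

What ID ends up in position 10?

790: h=11 -> slot 11
741: h=0 -> slot 0
618: h=9 -> slot 9
85: h=9, probe 9,10 -> slot 10
112: h=1 -> slot 1
Table: [741, 112, ., ., ., ., ., ., ., 618, 85, 790, .]

85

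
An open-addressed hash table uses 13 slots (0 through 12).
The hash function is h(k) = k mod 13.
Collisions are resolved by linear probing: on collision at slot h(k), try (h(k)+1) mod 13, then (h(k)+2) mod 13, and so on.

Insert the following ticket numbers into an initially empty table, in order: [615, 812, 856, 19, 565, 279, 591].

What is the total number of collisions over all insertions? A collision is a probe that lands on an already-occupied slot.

10

615 hashes to 4; slot 4 is free -> place at 4.
812 hashes to 6; slot 6 is free -> place at 6.
856 hashes to 11; slot 11 is free -> place at 11.
19 hashes to 6; 6 taken -> place at 7.
565 hashes to 6; 6,7 taken -> place at 8.
279 hashes to 6; 6,7,8 taken -> place at 9.
591 hashes to 6; 6,7,8,9 taken -> place at 10.
Table: [-, -, -, -, 615, -, 812, 19, 565, 279, 591, 856, -]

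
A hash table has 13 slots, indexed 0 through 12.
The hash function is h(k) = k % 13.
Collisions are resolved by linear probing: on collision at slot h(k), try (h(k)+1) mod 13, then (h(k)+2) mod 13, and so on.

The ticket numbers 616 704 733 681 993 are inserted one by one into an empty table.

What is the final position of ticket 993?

Insert 616: h=5, slot 5 empty => index 5.
Insert 704: h=2, slot 2 empty => index 2.
Insert 733: h=5, slot 5 occupied => index 6.
Insert 681: h=5, slots 5,6 occupied => index 7.
Insert 993: h=5, slots 5,6,7 occupied => index 8.
Table: [∅, ∅, 704, ∅, ∅, 616, 733, 681, 993, ∅, ∅, ∅, ∅]

8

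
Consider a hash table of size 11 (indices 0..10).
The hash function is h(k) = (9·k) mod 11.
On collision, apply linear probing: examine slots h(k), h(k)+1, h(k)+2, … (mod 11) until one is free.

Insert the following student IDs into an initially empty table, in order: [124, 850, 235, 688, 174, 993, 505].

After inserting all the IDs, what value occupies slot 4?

Insert 124: h=5, slot 5 empty -> index 5.
Insert 850: h=5, slot 5 occupied -> index 6.
Insert 235: h=3, slot 3 empty -> index 3.
Insert 688: h=10, slot 10 empty -> index 10.
Insert 174: h=4, slot 4 empty -> index 4.
Insert 993: h=5, slots 5,6 occupied -> index 7.
Insert 505: h=2, slot 2 empty -> index 2.
Table: [-, -, 505, 235, 174, 124, 850, 993, -, -, 688]

174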